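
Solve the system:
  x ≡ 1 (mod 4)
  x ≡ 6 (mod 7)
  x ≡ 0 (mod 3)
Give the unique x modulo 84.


Moduli 4, 7, 3 are pairwise coprime; by CRT there is a unique solution modulo M = 4 · 7 · 3 = 84.
Solve pairwise, accumulating the modulus:
  Start with x ≡ 1 (mod 4).
  Combine with x ≡ 6 (mod 7): since gcd(4, 7) = 1, we get a unique residue mod 28.
    Write x = 1 + 4·t and substitute into x ≡ 6 (mod 7): 4·t ≡ 6 − 1 = 5 (mod 7).
    The inverse of 4 mod 7 is 2 (since 4·2 = 8 = 1·7 + 1), so t ≡ 2·5 = 10 ≡ 3 (mod 7).
    Then x = 1 + 4·3 = 13, valid modulo lcm(4, 7) = 28: x ≡ 13 (mod 28).
  Combine with x ≡ 0 (mod 3): since gcd(28, 3) = 1, we get a unique residue mod 84.
    Write x = 13 + 28·t and substitute into x ≡ 0 (mod 3): 28·t ≡ 0 − 13 = -13 (mod 3).
    Reduce coefficients mod 3: 1·t ≡ 2 (mod 3).
    So t ≡ 2 (mod 3).
    Then x = 13 + 28·2 = 69, valid modulo lcm(28, 3) = 84: x ≡ 69 (mod 84).
Verify: 69 mod 4 = 1 ✓, 69 mod 7 = 6 ✓, 69 mod 3 = 0 ✓.

x ≡ 69 (mod 84).


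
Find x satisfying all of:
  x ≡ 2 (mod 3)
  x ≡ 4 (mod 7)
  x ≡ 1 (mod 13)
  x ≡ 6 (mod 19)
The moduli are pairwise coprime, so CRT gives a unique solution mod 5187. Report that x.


Product of moduli M = 3 · 7 · 13 · 19 = 5187.
Merge one congruence at a time:
  Start: x ≡ 2 (mod 3).
  Combine with x ≡ 4 (mod 7); new modulus lcm = 21.
    Write x = 2 + 3·t and substitute into x ≡ 4 (mod 7): 3·t ≡ 4 − 2 = 2 (mod 7).
    The inverse of 3 mod 7 is 5 (since 3·5 = 15 = 2·7 + 1), so t ≡ 5·2 = 10 ≡ 3 (mod 7).
    Then x = 2 + 3·3 = 11, valid modulo lcm(3, 7) = 21: x ≡ 11 (mod 21).
  Combine with x ≡ 1 (mod 13); new modulus lcm = 273.
    Write x = 11 + 21·t and substitute into x ≡ 1 (mod 13): 21·t ≡ 1 − 11 = -10 (mod 13).
    Reduce coefficients mod 13: 8·t ≡ 3 (mod 13).
    The inverse of 8 mod 13 is 5 (since 8·5 = 40 = 3·13 + 1), so t ≡ 5·3 = 15 ≡ 2 (mod 13).
    Then x = 11 + 21·2 = 53, valid modulo lcm(21, 13) = 273: x ≡ 53 (mod 273).
  Combine with x ≡ 6 (mod 19); new modulus lcm = 5187.
    Write x = 53 + 273·t and substitute into x ≡ 6 (mod 19): 273·t ≡ 6 − 53 = -47 (mod 19).
    Reduce coefficients mod 19: 7·t ≡ 10 (mod 19).
    The inverse of 7 mod 19 is 11 (since 7·11 = 77 = 4·19 + 1), so t ≡ 11·10 = 110 ≡ 15 (mod 19).
    Then x = 53 + 273·15 = 4148, valid modulo lcm(273, 19) = 5187: x ≡ 4148 (mod 5187).
Verify against each original: 4148 mod 3 = 2, 4148 mod 7 = 4, 4148 mod 13 = 1, 4148 mod 19 = 6.

x ≡ 4148 (mod 5187).


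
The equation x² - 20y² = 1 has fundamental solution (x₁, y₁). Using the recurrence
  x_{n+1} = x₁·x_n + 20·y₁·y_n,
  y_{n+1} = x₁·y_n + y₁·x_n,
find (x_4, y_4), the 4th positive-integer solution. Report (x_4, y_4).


Step 1: Find the fundamental solution (x₁, y₁) of x² - 20y² = 1.
  Expand √20 as a continued fraction. a₀ = ⌊√20⌋ = 4; iterate m_{k+1} = d_k·a_k − m_k, d_{k+1} = (20 − m_{k+1}²)/d_k, a_{k+1} = ⌊(a₀ + m_{k+1})/d_{k+1}⌋ (starting m₀ = 0, d₀ = 1), with convergents p_k = a_k·p_{k-1} + p_{k-2}, q_k = a_k·q_{k-1} + q_{k-2} (p₋₁ = 1, q₋₁ = 0):
  k = 0: a₀ = 4; p₀/q₀ = 4/1; p₀² − 20·q₀² = 16 − 20 = -4.
  k = 1: m = 4, d = 4, a = ⌊(4 + 4)/4⌋ = 2; p/q = (2·4 + 1)/(2·1 + 0) = 9/2; p² − 20·q² = 81 − 80 = 1.
  The first convergent with p² − 20·q² = 1 gives the fundamental solution (x₁, y₁) = (9, 2).
Step 2: Apply the recurrence (x_{n+1}, y_{n+1}) = (x₁x_n + 20y₁y_n, x₁y_n + y₁x_n) repeatedly.
  From (x_1, y_1) = (9, 2): x_2 = 9·9 + 20·2·2 = 161; y_2 = 9·2 + 2·9 = 36.
  From (x_2, y_2) = (161, 36): x_3 = 9·161 + 20·2·36 = 2889; y_3 = 9·36 + 2·161 = 646.
  From (x_3, y_3) = (2889, 646): x_4 = 9·2889 + 20·2·646 = 51841; y_4 = 9·646 + 2·2889 = 11592.
Step 3: Verify x_4² - 20·y_4² = 2687489281 - 2687489280 = 1 (should be 1). ✓

(x_1, y_1) = (9, 2); (x_4, y_4) = (51841, 11592).


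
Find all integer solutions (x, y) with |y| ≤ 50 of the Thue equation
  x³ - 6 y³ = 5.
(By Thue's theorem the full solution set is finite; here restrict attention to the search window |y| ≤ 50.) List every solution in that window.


The equation is x³ - 6y³ = 5. For fixed y, x³ = 6·y³ + 5, so a solution requires the RHS to be a perfect cube.
Strategy: iterate y from -50 to 50, compute RHS = 6·y³ + 5, and check whether it is a (positive or negative) perfect cube.
Check small values of y:
  y = 0: RHS = 5 is not a perfect cube.
  y = 1: RHS = 11 is not a perfect cube.
  y = -1: RHS = -1 = (-1)³ ⇒ x = -1 works.
  y = 2: RHS = 53 is not a perfect cube.
  y = -2: RHS = -43 is not a perfect cube.
  y = 3: RHS = 167 is not a perfect cube.
  y = -3: RHS = -157 is not a perfect cube.
Continuing the search up to |y| = 50 finds no further solutions beyond those listed.
Collected solutions: (-1, -1).

Solutions (with |y| ≤ 50): (-1, -1).


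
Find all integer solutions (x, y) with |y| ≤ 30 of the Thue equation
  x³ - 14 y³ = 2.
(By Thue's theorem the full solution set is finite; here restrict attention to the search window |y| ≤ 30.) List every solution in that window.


The equation is x³ - 14y³ = 2. For fixed y, x³ = 14·y³ + 2, so a solution requires the RHS to be a perfect cube.
Strategy: iterate y from -30 to 30, compute RHS = 14·y³ + 2, and check whether it is a (positive or negative) perfect cube.
Check small values of y:
  y = 0: RHS = 2 is not a perfect cube.
  y = 1: RHS = 16 is not a perfect cube.
  y = -1: RHS = -12 is not a perfect cube.
  y = 2: RHS = 114 is not a perfect cube.
  y = -2: RHS = -110 is not a perfect cube.
  y = 3: RHS = 380 is not a perfect cube.
  y = -3: RHS = -376 is not a perfect cube.
Continuing the search up to |y| = 30 finds no solutions either.
No (x, y) in the scanned range satisfies the equation.

No integer solutions with |y| ≤ 30.


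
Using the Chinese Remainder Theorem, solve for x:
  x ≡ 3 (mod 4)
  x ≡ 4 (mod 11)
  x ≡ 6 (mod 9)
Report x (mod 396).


Moduli 4, 11, 9 are pairwise coprime; by CRT there is a unique solution modulo M = 4 · 11 · 9 = 396.
Solve pairwise, accumulating the modulus:
  Start with x ≡ 3 (mod 4).
  Combine with x ≡ 4 (mod 11): since gcd(4, 11) = 1, we get a unique residue mod 44.
    Write x = 3 + 4·t and substitute into x ≡ 4 (mod 11): 4·t ≡ 4 − 3 = 1 (mod 11).
    The inverse of 4 mod 11 is 3 (since 4·3 = 12 = 1·11 + 1), so t ≡ 3·1 = 3 ≡ 3 (mod 11).
    Then x = 3 + 4·3 = 15, valid modulo lcm(4, 11) = 44: x ≡ 15 (mod 44).
  Combine with x ≡ 6 (mod 9): since gcd(44, 9) = 1, we get a unique residue mod 396.
    Write x = 15 + 44·t and substitute into x ≡ 6 (mod 9): 44·t ≡ 6 − 15 = -9 (mod 9).
    Reduce coefficients mod 9: 8·t ≡ 0 (mod 9).
    The inverse of 8 mod 9 is 8 (since 8·8 = 64 = 7·9 + 1), so t ≡ 8·0 = 0 ≡ 0 (mod 9).
    Then x = 15 + 44·0 = 15, valid modulo lcm(44, 9) = 396: x ≡ 15 (mod 396).
Verify: 15 mod 4 = 3 ✓, 15 mod 11 = 4 ✓, 15 mod 9 = 6 ✓.

x ≡ 15 (mod 396).


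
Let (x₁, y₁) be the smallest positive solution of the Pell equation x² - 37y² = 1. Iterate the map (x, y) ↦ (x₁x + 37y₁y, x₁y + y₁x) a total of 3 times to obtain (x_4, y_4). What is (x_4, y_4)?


Step 1: Find the fundamental solution (x₁, y₁) of x² - 37y² = 1.
  Expand √37 as a continued fraction. a₀ = ⌊√37⌋ = 6; iterate m_{k+1} = d_k·a_k − m_k, d_{k+1} = (37 − m_{k+1}²)/d_k, a_{k+1} = ⌊(a₀ + m_{k+1})/d_{k+1}⌋ (starting m₀ = 0, d₀ = 1), with convergents p_k = a_k·p_{k-1} + p_{k-2}, q_k = a_k·q_{k-1} + q_{k-2} (p₋₁ = 1, q₋₁ = 0):
  k = 0: a₀ = 6; p₀/q₀ = 6/1; p₀² − 37·q₀² = 36 − 37 = -1.
  k = 1: m = 6, d = 1, a = ⌊(6 + 6)/1⌋ = 12; p/q = (12·6 + 1)/(12·1 + 0) = 73/12; p² − 37·q² = 5329 − 5328 = 1.
  The first convergent with p² − 37·q² = 1 gives the fundamental solution (x₁, y₁) = (73, 12).
Step 2: Apply the recurrence (x_{n+1}, y_{n+1}) = (x₁x_n + 37y₁y_n, x₁y_n + y₁x_n) repeatedly.
  From (x_1, y_1) = (73, 12): x_2 = 73·73 + 37·12·12 = 10657; y_2 = 73·12 + 12·73 = 1752.
  From (x_2, y_2) = (10657, 1752): x_3 = 73·10657 + 37·12·1752 = 1555849; y_3 = 73·1752 + 12·10657 = 255780.
  From (x_3, y_3) = (1555849, 255780): x_4 = 73·1555849 + 37·12·255780 = 227143297; y_4 = 73·255780 + 12·1555849 = 37342128.
Step 3: Verify x_4² - 37·y_4² = 51594077372030209 - 51594077372030208 = 1 (should be 1). ✓

(x_1, y_1) = (73, 12); (x_4, y_4) = (227143297, 37342128).


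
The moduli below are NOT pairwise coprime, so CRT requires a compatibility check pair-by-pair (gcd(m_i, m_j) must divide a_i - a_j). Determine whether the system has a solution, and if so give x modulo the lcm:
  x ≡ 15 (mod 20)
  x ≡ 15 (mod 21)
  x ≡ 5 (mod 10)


Moduli 20, 21, 10 are not pairwise coprime, so CRT works modulo lcm(m_i) when all pairwise compatibility conditions hold.
Pairwise compatibility: gcd(m_i, m_j) must divide a_i - a_j for every pair.
Merge one congruence at a time:
  Start: x ≡ 15 (mod 20).
  Combine with x ≡ 15 (mod 21): gcd(20, 21) = 1; 15 - 15 = 0, which IS divisible by 1, so compatible.
    Write x = 15 + 20·t and substitute into x ≡ 15 (mod 21): 20·t ≡ 15 − 15 = 0 (mod 21).
    The inverse of 20 mod 21 is 20 (since 20·20 = 400 = 19·21 + 1), so t ≡ 20·0 = 0 ≡ 0 (mod 21).
    Then x = 15 + 20·0 = 15, valid modulo lcm(20, 21) = 420: x ≡ 15 (mod 420).
  Combine with x ≡ 5 (mod 10): gcd(420, 10) = 10; 5 - 15 = -10, which IS divisible by 10, so compatible.
    Write x = 15 + 420·t and substitute into x ≡ 5 (mod 10): 420·t ≡ 5 − 15 = -10 (mod 10).
    Divide the congruence (and modulus) by g = 10: 42·t ≡ -1 (mod 1).
    Modulo 1 every t works; take t = 0.
    Then x = 15 + 420·0 = 15, valid modulo lcm(420, 10) = 420: x ≡ 15 (mod 420).
Verify: 15 mod 20 = 15, 15 mod 21 = 15, 15 mod 10 = 5.

x ≡ 15 (mod 420).


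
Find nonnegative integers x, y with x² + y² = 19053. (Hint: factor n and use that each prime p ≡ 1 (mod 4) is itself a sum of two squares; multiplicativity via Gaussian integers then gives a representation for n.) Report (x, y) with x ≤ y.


Step 1: Factor n = 19053 = 3^2 · 29 · 73.
Step 2: Check the mod-4 condition on each prime factor: 3 ≡ 3 (mod 4), exponent 2 (must be even); 29 ≡ 1 (mod 4), exponent 1; 73 ≡ 1 (mod 4), exponent 1.
All primes ≡ 3 (mod 4) appear to even exponent (or don't appear), so by the two-squares theorem n IS expressible as a sum of two squares.
Step 3: Build a representation. Group n = k² · m with k = 3 and m = 29 · 73 = 2117 (a product of primes ≡ 1 (mod 4)); a representation of m scales to one of n via (k·x)² + (k·y)² = k²(x² + y²). Each prime p ≡ 1 (mod 4) is itself a sum of two squares; find a² by testing p − a² for a perfect square:
  29: 29 − 1² = 28, 29 − 2² = 25 = 5² ⇒ 29 = 2² + 5².
  73: 73 − 1² = 72, 73 − 2² = 69, 73 − 3² = 64 = 8² ⇒ 73 = 3² + 8².
  Combine using the Brahmagupta–Fibonacci identity (a² + b²)(c² + d²) = (ac − bd)² + (ad + bc)² = (ac + bd)² + (ad − bc)²:
  29 · 73 = 2117: from (2² + 5²)(3² + 8²), take (2·3 − 5·8, 2·8 + 5·3) = (6 − 40, 16 + 15) = (-34, 31); dropping signs (only squares matter) gives (34, 31); check 34² + 31² = 1156 + 961 = 2117 ✓.
  Scale by k = 3: (3·34, 3·31) = (102, 93).
Step 4: Order so x ≤ y and verify: 93² + 102² = 8649 + 10404 = 19053 = n. ✓

n = 19053 = 93² + 102² (one valid representation with x ≤ y).


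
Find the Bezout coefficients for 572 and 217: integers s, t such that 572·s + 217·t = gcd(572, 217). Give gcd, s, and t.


Euclidean algorithm on (572, 217) — divide until remainder is 0:
  572 = 2 · 217 + 138
  217 = 1 · 138 + 79
  138 = 1 · 79 + 59
  79 = 1 · 59 + 20
  59 = 2 · 20 + 19
  20 = 1 · 19 + 1
  19 = 19 · 1 + 0
gcd(572, 217) = 1.
Track Bezout coefficients alongside the remainders: start with r₀ = 572 = a·1 + b·0 (s = 1, t = 0) and r₁ = 217 = a·0 + b·1 (s = 0, t = 1); each new remainder r_{k+1} = r_{k-1} − q_k·r_k inherits s_{k+1} = s_{k-1} − q_k·s_k, t_{k+1} = t_{k-1} − q_k·t_k, so r_k = a·s_k + b·t_k at every step:
  q = 2: r = 138, s = 1 − 2·0 = 1, t = 0 − 2·1 = -2  (check: 572·1 + 217·(-2) = 138)
  q = 1: r = 79, s = 0 − 1·1 = -1, t = 1 − 1·(-2) = 3  (check: 572·(-1) + 217·3 = 79)
  q = 1: r = 59, s = 1 − 1·(-1) = 2, t = -2 − 1·3 = -5  (check: 572·2 + 217·(-5) = 59)
  q = 1: r = 20, s = -1 − 1·2 = -3, t = 3 − 1·(-5) = 8  (check: 572·(-3) + 217·8 = 20)
  q = 2: r = 19, s = 2 − 2·(-3) = 8, t = -5 − 2·8 = -21  (check: 572·8 + 217·(-21) = 19)
  q = 1: r = 1, s = -3 − 1·8 = -11, t = 8 − 1·(-21) = 29  (check: 572·(-11) + 217·29 = 1)
The row with r = 1 (the gcd) gives the Bezout coefficients s = -11, t = 29.
Result: 572 · (-11) + 217 · (29) = 1.

gcd(572, 217) = 1; s = -11, t = 29 (check: 572·(-11) + 217·29 = 1).


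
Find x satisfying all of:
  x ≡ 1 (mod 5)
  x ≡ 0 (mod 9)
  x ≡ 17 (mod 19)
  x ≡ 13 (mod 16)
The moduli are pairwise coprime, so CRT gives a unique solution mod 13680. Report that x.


Product of moduli M = 5 · 9 · 19 · 16 = 13680.
Merge one congruence at a time:
  Start: x ≡ 1 (mod 5).
  Combine with x ≡ 0 (mod 9); new modulus lcm = 45.
    Write x = 1 + 5·t and substitute into x ≡ 0 (mod 9): 5·t ≡ 0 − 1 = -1 (mod 9).
    Reduce coefficients mod 9: 5·t ≡ 8 (mod 9).
    The inverse of 5 mod 9 is 2 (since 5·2 = 10 = 1·9 + 1), so t ≡ 2·8 = 16 ≡ 7 (mod 9).
    Then x = 1 + 5·7 = 36, valid modulo lcm(5, 9) = 45: x ≡ 36 (mod 45).
  Combine with x ≡ 17 (mod 19); new modulus lcm = 855.
    Write x = 36 + 45·t and substitute into x ≡ 17 (mod 19): 45·t ≡ 17 − 36 = -19 (mod 19).
    Reduce coefficients mod 19: 7·t ≡ 0 (mod 19).
    The inverse of 7 mod 19 is 11 (since 7·11 = 77 = 4·19 + 1), so t ≡ 11·0 = 0 ≡ 0 (mod 19).
    Then x = 36 + 45·0 = 36, valid modulo lcm(45, 19) = 855: x ≡ 36 (mod 855).
  Combine with x ≡ 13 (mod 16); new modulus lcm = 13680.
    Write x = 36 + 855·t and substitute into x ≡ 13 (mod 16): 855·t ≡ 13 − 36 = -23 (mod 16).
    Reduce coefficients mod 16: 7·t ≡ 9 (mod 16).
    The inverse of 7 mod 16 is 7 (since 7·7 = 49 = 3·16 + 1), so t ≡ 7·9 = 63 ≡ 15 (mod 16).
    Then x = 36 + 855·15 = 12861, valid modulo lcm(855, 16) = 13680: x ≡ 12861 (mod 13680).
Verify against each original: 12861 mod 5 = 1, 12861 mod 9 = 0, 12861 mod 19 = 17, 12861 mod 16 = 13.

x ≡ 12861 (mod 13680).


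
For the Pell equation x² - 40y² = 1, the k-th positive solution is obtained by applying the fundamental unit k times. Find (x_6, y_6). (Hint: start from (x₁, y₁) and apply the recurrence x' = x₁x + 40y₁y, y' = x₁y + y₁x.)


Step 1: Find the fundamental solution (x₁, y₁) of x² - 40y² = 1.
  Expand √40 as a continued fraction. a₀ = ⌊√40⌋ = 6; iterate m_{k+1} = d_k·a_k − m_k, d_{k+1} = (40 − m_{k+1}²)/d_k, a_{k+1} = ⌊(a₀ + m_{k+1})/d_{k+1}⌋ (starting m₀ = 0, d₀ = 1), with convergents p_k = a_k·p_{k-1} + p_{k-2}, q_k = a_k·q_{k-1} + q_{k-2} (p₋₁ = 1, q₋₁ = 0):
  k = 0: a₀ = 6; p₀/q₀ = 6/1; p₀² − 40·q₀² = 36 − 40 = -4.
  k = 1: m = 6, d = 4, a = ⌊(6 + 6)/4⌋ = 3; p/q = (3·6 + 1)/(3·1 + 0) = 19/3; p² − 40·q² = 361 − 360 = 1.
  The first convergent with p² − 40·q² = 1 gives the fundamental solution (x₁, y₁) = (19, 3).
Step 2: Apply the recurrence (x_{n+1}, y_{n+1}) = (x₁x_n + 40y₁y_n, x₁y_n + y₁x_n) repeatedly.
  From (x_1, y_1) = (19, 3): x_2 = 19·19 + 40·3·3 = 721; y_2 = 19·3 + 3·19 = 114.
  From (x_2, y_2) = (721, 114): x_3 = 19·721 + 40·3·114 = 27379; y_3 = 19·114 + 3·721 = 4329.
  From (x_3, y_3) = (27379, 4329): x_4 = 19·27379 + 40·3·4329 = 1039681; y_4 = 19·4329 + 3·27379 = 164388.
  From (x_4, y_4) = (1039681, 164388): x_5 = 19·1039681 + 40·3·164388 = 39480499; y_5 = 19·164388 + 3·1039681 = 6242415.
  From (x_5, y_5) = (39480499, 6242415): x_6 = 19·39480499 + 40·3·6242415 = 1499219281; y_6 = 19·6242415 + 3·39480499 = 237047382.
Step 3: Verify x_6² - 40·y_6² = 2247658452522156961 - 2247658452522156960 = 1 (should be 1). ✓

(x_1, y_1) = (19, 3); (x_6, y_6) = (1499219281, 237047382).


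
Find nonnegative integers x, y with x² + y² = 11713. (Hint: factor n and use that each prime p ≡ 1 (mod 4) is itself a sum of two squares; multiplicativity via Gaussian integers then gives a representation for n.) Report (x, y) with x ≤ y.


Step 1: Factor n = 11713 = 13 · 17 · 53.
Step 2: Check the mod-4 condition on each prime factor: 13 ≡ 1 (mod 4), exponent 1; 17 ≡ 1 (mod 4), exponent 1; 53 ≡ 1 (mod 4), exponent 1.
All primes ≡ 3 (mod 4) appear to even exponent (or don't appear), so by the two-squares theorem n IS expressible as a sum of two squares.
Step 3: Build a representation. Here n = 13 · 17 · 53 is a product of primes ≡ 1 (mod 4). Each prime p ≡ 1 (mod 4) is itself a sum of two squares; find a² by testing p − a² for a perfect square:
  13: 13 − 1² = 12, 13 − 2² = 9 = 3² ⇒ 13 = 2² + 3².
  17: 17 − 1² = 16 = 4² ⇒ 17 = 1² + 4².
  53: 53 − 1² = 52, 53 − 2² = 49 = 7² ⇒ 53 = 2² + 7².
  Combine using the Brahmagupta–Fibonacci identity (a² + b²)(c² + d²) = (ac − bd)² + (ad + bc)² = (ac + bd)² + (ad − bc)²:
  13 · 17 = 221: from (2² + 3²)(1² + 4²), take (2·1 − 3·4, 2·4 + 3·1) = (2 − 12, 8 + 3) = (-10, 11); dropping signs (only squares matter) gives (10, 11); check 10² + 11² = 100 + 121 = 221 ✓.
  221 · 53 = 11713: from (10² + 11²)(2² + 7²), take (10·2 − 11·7, 10·7 + 11·2) = (20 − 77, 70 + 22) = (-57, 92); dropping signs (only squares matter) gives (57, 92); check 57² + 92² = 3249 + 8464 = 11713 ✓.
Step 4: Order so x ≤ y and verify: 57² + 92² = 3249 + 8464 = 11713 = n. ✓

n = 11713 = 57² + 92² (one valid representation with x ≤ y).


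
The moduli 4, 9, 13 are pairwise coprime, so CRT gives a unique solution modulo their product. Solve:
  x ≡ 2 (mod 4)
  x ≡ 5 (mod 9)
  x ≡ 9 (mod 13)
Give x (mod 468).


Moduli 4, 9, 13 are pairwise coprime; by CRT there is a unique solution modulo M = 4 · 9 · 13 = 468.
Solve pairwise, accumulating the modulus:
  Start with x ≡ 2 (mod 4).
  Combine with x ≡ 5 (mod 9): since gcd(4, 9) = 1, we get a unique residue mod 36.
    Write x = 2 + 4·t and substitute into x ≡ 5 (mod 9): 4·t ≡ 5 − 2 = 3 (mod 9).
    The inverse of 4 mod 9 is 7 (since 4·7 = 28 = 3·9 + 1), so t ≡ 7·3 = 21 ≡ 3 (mod 9).
    Then x = 2 + 4·3 = 14, valid modulo lcm(4, 9) = 36: x ≡ 14 (mod 36).
  Combine with x ≡ 9 (mod 13): since gcd(36, 13) = 1, we get a unique residue mod 468.
    Write x = 14 + 36·t and substitute into x ≡ 9 (mod 13): 36·t ≡ 9 − 14 = -5 (mod 13).
    Reduce coefficients mod 13: 10·t ≡ 8 (mod 13).
    The inverse of 10 mod 13 is 4 (since 10·4 = 40 = 3·13 + 1), so t ≡ 4·8 = 32 ≡ 6 (mod 13).
    Then x = 14 + 36·6 = 230, valid modulo lcm(36, 13) = 468: x ≡ 230 (mod 468).
Verify: 230 mod 4 = 2 ✓, 230 mod 9 = 5 ✓, 230 mod 13 = 9 ✓.

x ≡ 230 (mod 468).


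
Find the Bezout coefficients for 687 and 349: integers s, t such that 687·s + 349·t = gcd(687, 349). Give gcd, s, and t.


Euclidean algorithm on (687, 349) — divide until remainder is 0:
  687 = 1 · 349 + 338
  349 = 1 · 338 + 11
  338 = 30 · 11 + 8
  11 = 1 · 8 + 3
  8 = 2 · 3 + 2
  3 = 1 · 2 + 1
  2 = 2 · 1 + 0
gcd(687, 349) = 1.
Track Bezout coefficients alongside the remainders: start with r₀ = 687 = a·1 + b·0 (s = 1, t = 0) and r₁ = 349 = a·0 + b·1 (s = 0, t = 1); each new remainder r_{k+1} = r_{k-1} − q_k·r_k inherits s_{k+1} = s_{k-1} − q_k·s_k, t_{k+1} = t_{k-1} − q_k·t_k, so r_k = a·s_k + b·t_k at every step:
  q = 1: r = 338, s = 1 − 1·0 = 1, t = 0 − 1·1 = -1  (check: 687·1 + 349·(-1) = 338)
  q = 1: r = 11, s = 0 − 1·1 = -1, t = 1 − 1·(-1) = 2  (check: 687·(-1) + 349·2 = 11)
  q = 30: r = 8, s = 1 − 30·(-1) = 31, t = -1 − 30·2 = -61  (check: 687·31 + 349·(-61) = 8)
  q = 1: r = 3, s = -1 − 1·31 = -32, t = 2 − 1·(-61) = 63  (check: 687·(-32) + 349·63 = 3)
  q = 2: r = 2, s = 31 − 2·(-32) = 95, t = -61 − 2·63 = -187  (check: 687·95 + 349·(-187) = 2)
  q = 1: r = 1, s = -32 − 1·95 = -127, t = 63 − 1·(-187) = 250  (check: 687·(-127) + 349·250 = 1)
The row with r = 1 (the gcd) gives the Bezout coefficients s = -127, t = 250.
Result: 687 · (-127) + 349 · (250) = 1.

gcd(687, 349) = 1; s = -127, t = 250 (check: 687·(-127) + 349·250 = 1).


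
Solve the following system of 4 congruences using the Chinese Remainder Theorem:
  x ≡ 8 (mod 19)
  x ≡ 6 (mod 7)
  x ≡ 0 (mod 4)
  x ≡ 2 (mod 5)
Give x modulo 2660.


Product of moduli M = 19 · 7 · 4 · 5 = 2660.
Merge one congruence at a time:
  Start: x ≡ 8 (mod 19).
  Combine with x ≡ 6 (mod 7); new modulus lcm = 133.
    Write x = 8 + 19·t and substitute into x ≡ 6 (mod 7): 19·t ≡ 6 − 8 = -2 (mod 7).
    Reduce coefficients mod 7: 5·t ≡ 5 (mod 7).
    The inverse of 5 mod 7 is 3 (since 5·3 = 15 = 2·7 + 1), so t ≡ 3·5 = 15 ≡ 1 (mod 7).
    Then x = 8 + 19·1 = 27, valid modulo lcm(19, 7) = 133: x ≡ 27 (mod 133).
  Combine with x ≡ 0 (mod 4); new modulus lcm = 532.
    Write x = 27 + 133·t and substitute into x ≡ 0 (mod 4): 133·t ≡ 0 − 27 = -27 (mod 4).
    Reduce coefficients mod 4: 1·t ≡ 1 (mod 4).
    So t ≡ 1 (mod 4).
    Then x = 27 + 133·1 = 160, valid modulo lcm(133, 4) = 532: x ≡ 160 (mod 532).
  Combine with x ≡ 2 (mod 5); new modulus lcm = 2660.
    Write x = 160 + 532·t and substitute into x ≡ 2 (mod 5): 532·t ≡ 2 − 160 = -158 (mod 5).
    Reduce coefficients mod 5: 2·t ≡ 2 (mod 5).
    The inverse of 2 mod 5 is 3 (since 2·3 = 6 = 1·5 + 1), so t ≡ 3·2 = 6 ≡ 1 (mod 5).
    Then x = 160 + 532·1 = 692, valid modulo lcm(532, 5) = 2660: x ≡ 692 (mod 2660).
Verify against each original: 692 mod 19 = 8, 692 mod 7 = 6, 692 mod 4 = 0, 692 mod 5 = 2.

x ≡ 692 (mod 2660).


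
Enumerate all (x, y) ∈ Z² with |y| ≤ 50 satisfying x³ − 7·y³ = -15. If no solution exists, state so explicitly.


The equation is x³ - 7y³ = -15. For fixed y, x³ = 7·y³ − 15, so a solution requires the RHS to be a perfect cube.
Strategy: iterate y from -50 to 50, compute RHS = 7·y³ − 15, and check whether it is a (positive or negative) perfect cube.
Check small values of y:
  y = 0: RHS = -15 is not a perfect cube.
  y = 1: RHS = -8 = (-2)³ ⇒ x = -2 works.
  y = -1: RHS = -22 is not a perfect cube.
  y = 2: RHS = 41 is not a perfect cube.
  y = -2: RHS = -71 is not a perfect cube.
  y = 3: RHS = 174 is not a perfect cube.
  y = -3: RHS = -204 is not a perfect cube.
Continuing, at y = -23: RHS = -85184 = (-44)³ ⇒ x = -44 works.
Searching the remaining y in |y| ≤ 50 finds no further solutions.
Collected solutions: (-2, 1), (-44, -23).

Solutions (with |y| ≤ 50): (-2, 1), (-44, -23).


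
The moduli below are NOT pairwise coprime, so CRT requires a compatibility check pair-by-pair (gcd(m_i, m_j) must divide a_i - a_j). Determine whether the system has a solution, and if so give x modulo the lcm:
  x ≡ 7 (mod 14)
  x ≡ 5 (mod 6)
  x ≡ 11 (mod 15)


Moduli 14, 6, 15 are not pairwise coprime, so CRT works modulo lcm(m_i) when all pairwise compatibility conditions hold.
Pairwise compatibility: gcd(m_i, m_j) must divide a_i - a_j for every pair.
Merge one congruence at a time:
  Start: x ≡ 7 (mod 14).
  Combine with x ≡ 5 (mod 6): gcd(14, 6) = 2; 5 - 7 = -2, which IS divisible by 2, so compatible.
    Write x = 7 + 14·t and substitute into x ≡ 5 (mod 6): 14·t ≡ 5 − 7 = -2 (mod 6).
    Divide the congruence (and modulus) by g = 2: 7·t ≡ -1 (mod 3).
    Reduce coefficients mod 3: 1·t ≡ 2 (mod 3).
    So t ≡ 2 (mod 3).
    Then x = 7 + 14·2 = 35, valid modulo lcm(14, 6) = 42: x ≡ 35 (mod 42).
  Combine with x ≡ 11 (mod 15): gcd(42, 15) = 3; 11 - 35 = -24, which IS divisible by 3, so compatible.
    Write x = 35 + 42·t and substitute into x ≡ 11 (mod 15): 42·t ≡ 11 − 35 = -24 (mod 15).
    Divide the congruence (and modulus) by g = 3: 14·t ≡ -8 (mod 5).
    Reduce coefficients mod 5: 4·t ≡ 2 (mod 5).
    The inverse of 4 mod 5 is 4 (since 4·4 = 16 = 3·5 + 1), so t ≡ 4·2 = 8 ≡ 3 (mod 5).
    Then x = 35 + 42·3 = 161, valid modulo lcm(42, 15) = 210: x ≡ 161 (mod 210).
Verify: 161 mod 14 = 7, 161 mod 6 = 5, 161 mod 15 = 11.

x ≡ 161 (mod 210).


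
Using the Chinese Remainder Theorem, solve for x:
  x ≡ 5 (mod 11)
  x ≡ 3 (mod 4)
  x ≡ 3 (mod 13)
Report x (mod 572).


Moduli 11, 4, 13 are pairwise coprime; by CRT there is a unique solution modulo M = 11 · 4 · 13 = 572.
Solve pairwise, accumulating the modulus:
  Start with x ≡ 5 (mod 11).
  Combine with x ≡ 3 (mod 4): since gcd(11, 4) = 1, we get a unique residue mod 44.
    Write x = 5 + 11·t and substitute into x ≡ 3 (mod 4): 11·t ≡ 3 − 5 = -2 (mod 4).
    Reduce coefficients mod 4: 3·t ≡ 2 (mod 4).
    The inverse of 3 mod 4 is 3 (since 3·3 = 9 = 2·4 + 1), so t ≡ 3·2 = 6 ≡ 2 (mod 4).
    Then x = 5 + 11·2 = 27, valid modulo lcm(11, 4) = 44: x ≡ 27 (mod 44).
  Combine with x ≡ 3 (mod 13): since gcd(44, 13) = 1, we get a unique residue mod 572.
    Write x = 27 + 44·t and substitute into x ≡ 3 (mod 13): 44·t ≡ 3 − 27 = -24 (mod 13).
    Reduce coefficients mod 13: 5·t ≡ 2 (mod 13).
    The inverse of 5 mod 13 is 8 (since 5·8 = 40 = 3·13 + 1), so t ≡ 8·2 = 16 ≡ 3 (mod 13).
    Then x = 27 + 44·3 = 159, valid modulo lcm(44, 13) = 572: x ≡ 159 (mod 572).
Verify: 159 mod 11 = 5 ✓, 159 mod 4 = 3 ✓, 159 mod 13 = 3 ✓.

x ≡ 159 (mod 572).


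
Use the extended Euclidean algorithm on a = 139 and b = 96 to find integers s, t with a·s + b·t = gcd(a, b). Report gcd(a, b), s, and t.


Euclidean algorithm on (139, 96) — divide until remainder is 0:
  139 = 1 · 96 + 43
  96 = 2 · 43 + 10
  43 = 4 · 10 + 3
  10 = 3 · 3 + 1
  3 = 3 · 1 + 0
gcd(139, 96) = 1.
Track Bezout coefficients alongside the remainders: start with r₀ = 139 = a·1 + b·0 (s = 1, t = 0) and r₁ = 96 = a·0 + b·1 (s = 0, t = 1); each new remainder r_{k+1} = r_{k-1} − q_k·r_k inherits s_{k+1} = s_{k-1} − q_k·s_k, t_{k+1} = t_{k-1} − q_k·t_k, so r_k = a·s_k + b·t_k at every step:
  q = 1: r = 43, s = 1 − 1·0 = 1, t = 0 − 1·1 = -1  (check: 139·1 + 96·(-1) = 43)
  q = 2: r = 10, s = 0 − 2·1 = -2, t = 1 − 2·(-1) = 3  (check: 139·(-2) + 96·3 = 10)
  q = 4: r = 3, s = 1 − 4·(-2) = 9, t = -1 − 4·3 = -13  (check: 139·9 + 96·(-13) = 3)
  q = 3: r = 1, s = -2 − 3·9 = -29, t = 3 − 3·(-13) = 42  (check: 139·(-29) + 96·42 = 1)
The row with r = 1 (the gcd) gives the Bezout coefficients s = -29, t = 42.
Result: 139 · (-29) + 96 · (42) = 1.

gcd(139, 96) = 1; s = -29, t = 42 (check: 139·(-29) + 96·42 = 1).


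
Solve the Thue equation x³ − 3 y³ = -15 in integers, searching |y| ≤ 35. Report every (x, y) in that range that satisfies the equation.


The equation is x³ - 3y³ = -15. For fixed y, x³ = 3·y³ − 15, so a solution requires the RHS to be a perfect cube.
Strategy: iterate y from -35 to 35, compute RHS = 3·y³ − 15, and check whether it is a (positive or negative) perfect cube.
Check small values of y:
  y = 0: RHS = -15 is not a perfect cube.
  y = 1: RHS = -12 is not a perfect cube.
  y = -1: RHS = -18 is not a perfect cube.
  y = 2: RHS = 9 is not a perfect cube.
  y = -2: RHS = -39 is not a perfect cube.
  y = 3: RHS = 66 is not a perfect cube.
  y = -3: RHS = -96 is not a perfect cube.
Continuing the search up to |y| = 35 finds no solutions either.
No (x, y) in the scanned range satisfies the equation.

No integer solutions with |y| ≤ 35.


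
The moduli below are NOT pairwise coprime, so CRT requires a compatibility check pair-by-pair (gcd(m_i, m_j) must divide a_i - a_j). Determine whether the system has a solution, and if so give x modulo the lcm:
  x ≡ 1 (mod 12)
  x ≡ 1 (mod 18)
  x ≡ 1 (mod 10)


Moduli 12, 18, 10 are not pairwise coprime, so CRT works modulo lcm(m_i) when all pairwise compatibility conditions hold.
Pairwise compatibility: gcd(m_i, m_j) must divide a_i - a_j for every pair.
Merge one congruence at a time:
  Start: x ≡ 1 (mod 12).
  Combine with x ≡ 1 (mod 18): gcd(12, 18) = 6; 1 - 1 = 0, which IS divisible by 6, so compatible.
    Write x = 1 + 12·t and substitute into x ≡ 1 (mod 18): 12·t ≡ 1 − 1 = 0 (mod 18).
    Divide the congruence (and modulus) by g = 6: 2·t ≡ 0 (mod 3).
    The inverse of 2 mod 3 is 2 (since 2·2 = 4 = 1·3 + 1), so t ≡ 2·0 = 0 ≡ 0 (mod 3).
    Then x = 1 + 12·0 = 1, valid modulo lcm(12, 18) = 36: x ≡ 1 (mod 36).
  Combine with x ≡ 1 (mod 10): gcd(36, 10) = 2; 1 - 1 = 0, which IS divisible by 2, so compatible.
    Write x = 1 + 36·t and substitute into x ≡ 1 (mod 10): 36·t ≡ 1 − 1 = 0 (mod 10).
    Divide the congruence (and modulus) by g = 2: 18·t ≡ 0 (mod 5).
    Reduce coefficients mod 5: 3·t ≡ 0 (mod 5).
    The inverse of 3 mod 5 is 2 (since 3·2 = 6 = 1·5 + 1), so t ≡ 2·0 = 0 ≡ 0 (mod 5).
    Then x = 1 + 36·0 = 1, valid modulo lcm(36, 10) = 180: x ≡ 1 (mod 180).
Verify: 1 mod 12 = 1, 1 mod 18 = 1, 1 mod 10 = 1.

x ≡ 1 (mod 180).


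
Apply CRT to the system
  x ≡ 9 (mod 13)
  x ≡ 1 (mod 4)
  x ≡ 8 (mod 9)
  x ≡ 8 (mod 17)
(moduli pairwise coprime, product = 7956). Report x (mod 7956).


Product of moduli M = 13 · 4 · 9 · 17 = 7956.
Merge one congruence at a time:
  Start: x ≡ 9 (mod 13).
  Combine with x ≡ 1 (mod 4); new modulus lcm = 52.
    Write x = 9 + 13·t and substitute into x ≡ 1 (mod 4): 13·t ≡ 1 − 9 = -8 (mod 4).
    Reduce coefficients mod 4: 1·t ≡ 0 (mod 4).
    So t ≡ 0 (mod 4).
    Then x = 9 + 13·0 = 9, valid modulo lcm(13, 4) = 52: x ≡ 9 (mod 52).
  Combine with x ≡ 8 (mod 9); new modulus lcm = 468.
    Write x = 9 + 52·t and substitute into x ≡ 8 (mod 9): 52·t ≡ 8 − 9 = -1 (mod 9).
    Reduce coefficients mod 9: 7·t ≡ 8 (mod 9).
    The inverse of 7 mod 9 is 4 (since 7·4 = 28 = 3·9 + 1), so t ≡ 4·8 = 32 ≡ 5 (mod 9).
    Then x = 9 + 52·5 = 269, valid modulo lcm(52, 9) = 468: x ≡ 269 (mod 468).
  Combine with x ≡ 8 (mod 17); new modulus lcm = 7956.
    Write x = 269 + 468·t and substitute into x ≡ 8 (mod 17): 468·t ≡ 8 − 269 = -261 (mod 17).
    Reduce coefficients mod 17: 9·t ≡ 11 (mod 17).
    The inverse of 9 mod 17 is 2 (since 9·2 = 18 = 1·17 + 1), so t ≡ 2·11 = 22 ≡ 5 (mod 17).
    Then x = 269 + 468·5 = 2609, valid modulo lcm(468, 17) = 7956: x ≡ 2609 (mod 7956).
Verify against each original: 2609 mod 13 = 9, 2609 mod 4 = 1, 2609 mod 9 = 8, 2609 mod 17 = 8.

x ≡ 2609 (mod 7956).


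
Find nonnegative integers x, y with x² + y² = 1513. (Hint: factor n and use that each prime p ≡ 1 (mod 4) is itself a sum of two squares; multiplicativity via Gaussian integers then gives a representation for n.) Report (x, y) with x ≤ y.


Step 1: Factor n = 1513 = 17 · 89.
Step 2: Check the mod-4 condition on each prime factor: 17 ≡ 1 (mod 4), exponent 1; 89 ≡ 1 (mod 4), exponent 1.
All primes ≡ 3 (mod 4) appear to even exponent (or don't appear), so by the two-squares theorem n IS expressible as a sum of two squares.
Step 3: Build a representation. Here n = 17 · 89 is a product of primes ≡ 1 (mod 4). Each prime p ≡ 1 (mod 4) is itself a sum of two squares; find a² by testing p − a² for a perfect square:
  17: 17 − 1² = 16 = 4² ⇒ 17 = 1² + 4².
  89: 89 − 1² = 88, 89 − 2² = 85, 89 − 3² = 80, 89 − 4² = 73, 89 − 5² = 64 = 8² ⇒ 89 = 5² + 8².
  Combine using the Brahmagupta–Fibonacci identity (a² + b²)(c² + d²) = (ac − bd)² + (ad + bc)² = (ac + bd)² + (ad − bc)²:
  17 · 89 = 1513: from (1² + 4²)(5² + 8²), take (1·5 − 4·8, 1·8 + 4·5) = (5 − 32, 8 + 20) = (-27, 28); dropping signs (only squares matter) gives (27, 28); check 27² + 28² = 729 + 784 = 1513 ✓.
Step 4: Order so x ≤ y and verify: 27² + 28² = 729 + 784 = 1513 = n. ✓

n = 1513 = 27² + 28² (one valid representation with x ≤ y).


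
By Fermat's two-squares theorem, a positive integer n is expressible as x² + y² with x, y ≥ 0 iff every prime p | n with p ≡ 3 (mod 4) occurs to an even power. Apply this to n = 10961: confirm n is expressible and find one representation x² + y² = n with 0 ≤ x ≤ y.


Step 1: Factor n = 10961 = 97 · 113.
Step 2: Check the mod-4 condition on each prime factor: 97 ≡ 1 (mod 4), exponent 1; 113 ≡ 1 (mod 4), exponent 1.
All primes ≡ 3 (mod 4) appear to even exponent (or don't appear), so by the two-squares theorem n IS expressible as a sum of two squares.
Step 3: Build a representation. Here n = 97 · 113 is a product of primes ≡ 1 (mod 4). Each prime p ≡ 1 (mod 4) is itself a sum of two squares; find a² by testing p − a² for a perfect square:
  97: 97 − 1² = 96, 97 − 2² = 93, 97 − 3² = 88, 97 − 4² = 81 = 9² ⇒ 97 = 4² + 9².
  113: 113 − 1² = 112, 113 − 2² = 109, 113 − 3² = 104, 113 − 4² = 97, 113 − 5² = 88, 113 − 6² = 77, 113 − 7² = 64 = 8² ⇒ 113 = 7² + 8².
  Combine using the Brahmagupta–Fibonacci identity (a² + b²)(c² + d²) = (ac − bd)² + (ad + bc)² = (ac + bd)² + (ad − bc)²:
  97 · 113 = 10961: from (4² + 9²)(7² + 8²), take (4·7 − 9·8, 4·8 + 9·7) = (28 − 72, 32 + 63) = (-44, 95); dropping signs (only squares matter) gives (44, 95); check 44² + 95² = 1936 + 9025 = 10961 ✓.
Step 4: Order so x ≤ y and verify: 44² + 95² = 1936 + 9025 = 10961 = n. ✓

n = 10961 = 44² + 95² (one valid representation with x ≤ y).


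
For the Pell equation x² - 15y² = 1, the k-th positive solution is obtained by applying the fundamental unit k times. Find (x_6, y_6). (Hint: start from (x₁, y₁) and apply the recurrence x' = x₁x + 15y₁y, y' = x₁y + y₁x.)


Step 1: Find the fundamental solution (x₁, y₁) of x² - 15y² = 1.
  Expand √15 as a continued fraction. a₀ = ⌊√15⌋ = 3; iterate m_{k+1} = d_k·a_k − m_k, d_{k+1} = (15 − m_{k+1}²)/d_k, a_{k+1} = ⌊(a₀ + m_{k+1})/d_{k+1}⌋ (starting m₀ = 0, d₀ = 1), with convergents p_k = a_k·p_{k-1} + p_{k-2}, q_k = a_k·q_{k-1} + q_{k-2} (p₋₁ = 1, q₋₁ = 0):
  k = 0: a₀ = 3; p₀/q₀ = 3/1; p₀² − 15·q₀² = 9 − 15 = -6.
  k = 1: m = 3, d = 6, a = ⌊(3 + 3)/6⌋ = 1; p/q = (1·3 + 1)/(1·1 + 0) = 4/1; p² − 15·q² = 16 − 15 = 1.
  The first convergent with p² − 15·q² = 1 gives the fundamental solution (x₁, y₁) = (4, 1).
Step 2: Apply the recurrence (x_{n+1}, y_{n+1}) = (x₁x_n + 15y₁y_n, x₁y_n + y₁x_n) repeatedly.
  From (x_1, y_1) = (4, 1): x_2 = 4·4 + 15·1·1 = 31; y_2 = 4·1 + 1·4 = 8.
  From (x_2, y_2) = (31, 8): x_3 = 4·31 + 15·1·8 = 244; y_3 = 4·8 + 1·31 = 63.
  From (x_3, y_3) = (244, 63): x_4 = 4·244 + 15·1·63 = 1921; y_4 = 4·63 + 1·244 = 496.
  From (x_4, y_4) = (1921, 496): x_5 = 4·1921 + 15·1·496 = 15124; y_5 = 4·496 + 1·1921 = 3905.
  From (x_5, y_5) = (15124, 3905): x_6 = 4·15124 + 15·1·3905 = 119071; y_6 = 4·3905 + 1·15124 = 30744.
Step 3: Verify x_6² - 15·y_6² = 14177903041 - 14177903040 = 1 (should be 1). ✓

(x_1, y_1) = (4, 1); (x_6, y_6) = (119071, 30744).


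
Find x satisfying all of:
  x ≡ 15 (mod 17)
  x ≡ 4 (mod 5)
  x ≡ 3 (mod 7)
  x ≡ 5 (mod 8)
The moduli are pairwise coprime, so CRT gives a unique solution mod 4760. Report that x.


Product of moduli M = 17 · 5 · 7 · 8 = 4760.
Merge one congruence at a time:
  Start: x ≡ 15 (mod 17).
  Combine with x ≡ 4 (mod 5); new modulus lcm = 85.
    Write x = 15 + 17·t and substitute into x ≡ 4 (mod 5): 17·t ≡ 4 − 15 = -11 (mod 5).
    Reduce coefficients mod 5: 2·t ≡ 4 (mod 5).
    The inverse of 2 mod 5 is 3 (since 2·3 = 6 = 1·5 + 1), so t ≡ 3·4 = 12 ≡ 2 (mod 5).
    Then x = 15 + 17·2 = 49, valid modulo lcm(17, 5) = 85: x ≡ 49 (mod 85).
  Combine with x ≡ 3 (mod 7); new modulus lcm = 595.
    Write x = 49 + 85·t and substitute into x ≡ 3 (mod 7): 85·t ≡ 3 − 49 = -46 (mod 7).
    Reduce coefficients mod 7: 1·t ≡ 3 (mod 7).
    So t ≡ 3 (mod 7).
    Then x = 49 + 85·3 = 304, valid modulo lcm(85, 7) = 595: x ≡ 304 (mod 595).
  Combine with x ≡ 5 (mod 8); new modulus lcm = 4760.
    Write x = 304 + 595·t and substitute into x ≡ 5 (mod 8): 595·t ≡ 5 − 304 = -299 (mod 8).
    Reduce coefficients mod 8: 3·t ≡ 5 (mod 8).
    The inverse of 3 mod 8 is 3 (since 3·3 = 9 = 1·8 + 1), so t ≡ 3·5 = 15 ≡ 7 (mod 8).
    Then x = 304 + 595·7 = 4469, valid modulo lcm(595, 8) = 4760: x ≡ 4469 (mod 4760).
Verify against each original: 4469 mod 17 = 15, 4469 mod 5 = 4, 4469 mod 7 = 3, 4469 mod 8 = 5.

x ≡ 4469 (mod 4760).


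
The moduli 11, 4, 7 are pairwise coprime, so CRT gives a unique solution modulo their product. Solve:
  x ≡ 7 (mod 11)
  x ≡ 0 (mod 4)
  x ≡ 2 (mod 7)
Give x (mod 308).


Moduli 11, 4, 7 are pairwise coprime; by CRT there is a unique solution modulo M = 11 · 4 · 7 = 308.
Solve pairwise, accumulating the modulus:
  Start with x ≡ 7 (mod 11).
  Combine with x ≡ 0 (mod 4): since gcd(11, 4) = 1, we get a unique residue mod 44.
    Write x = 7 + 11·t and substitute into x ≡ 0 (mod 4): 11·t ≡ 0 − 7 = -7 (mod 4).
    Reduce coefficients mod 4: 3·t ≡ 1 (mod 4).
    The inverse of 3 mod 4 is 3 (since 3·3 = 9 = 2·4 + 1), so t ≡ 3·1 = 3 ≡ 3 (mod 4).
    Then x = 7 + 11·3 = 40, valid modulo lcm(11, 4) = 44: x ≡ 40 (mod 44).
  Combine with x ≡ 2 (mod 7): since gcd(44, 7) = 1, we get a unique residue mod 308.
    Write x = 40 + 44·t and substitute into x ≡ 2 (mod 7): 44·t ≡ 2 − 40 = -38 (mod 7).
    Reduce coefficients mod 7: 2·t ≡ 4 (mod 7).
    The inverse of 2 mod 7 is 4 (since 2·4 = 8 = 1·7 + 1), so t ≡ 4·4 = 16 ≡ 2 (mod 7).
    Then x = 40 + 44·2 = 128, valid modulo lcm(44, 7) = 308: x ≡ 128 (mod 308).
Verify: 128 mod 11 = 7 ✓, 128 mod 4 = 0 ✓, 128 mod 7 = 2 ✓.

x ≡ 128 (mod 308).


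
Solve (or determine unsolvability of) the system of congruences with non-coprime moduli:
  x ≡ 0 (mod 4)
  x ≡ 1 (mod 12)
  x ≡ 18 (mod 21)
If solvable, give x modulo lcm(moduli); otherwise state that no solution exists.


Moduli 4, 12, 21 are not pairwise coprime, so CRT works modulo lcm(m_i) when all pairwise compatibility conditions hold.
Pairwise compatibility: gcd(m_i, m_j) must divide a_i - a_j for every pair.
Merge one congruence at a time:
  Start: x ≡ 0 (mod 4).
  Combine with x ≡ 1 (mod 12): gcd(4, 12) = 4, and 1 - 0 = 1 is NOT divisible by 4.
    ⇒ system is inconsistent (no integer solution).

No solution (the system is inconsistent).


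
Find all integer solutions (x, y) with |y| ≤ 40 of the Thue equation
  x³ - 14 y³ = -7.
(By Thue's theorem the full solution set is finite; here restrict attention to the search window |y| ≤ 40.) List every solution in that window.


The equation is x³ - 14y³ = -7. For fixed y, x³ = 14·y³ − 7, so a solution requires the RHS to be a perfect cube.
Strategy: iterate y from -40 to 40, compute RHS = 14·y³ − 7, and check whether it is a (positive or negative) perfect cube.
Check small values of y:
  y = 0: RHS = -7 is not a perfect cube.
  y = 1: RHS = 7 is not a perfect cube.
  y = -1: RHS = -21 is not a perfect cube.
  y = 2: RHS = 105 is not a perfect cube.
  y = -2: RHS = -119 is not a perfect cube.
  y = 3: RHS = 371 is not a perfect cube.
  y = -3: RHS = -385 is not a perfect cube.
Continuing the search up to |y| = 40 finds no solutions either.
No (x, y) in the scanned range satisfies the equation.

No integer solutions with |y| ≤ 40.


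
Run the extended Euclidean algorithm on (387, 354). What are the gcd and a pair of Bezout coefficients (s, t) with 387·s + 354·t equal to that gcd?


Euclidean algorithm on (387, 354) — divide until remainder is 0:
  387 = 1 · 354 + 33
  354 = 10 · 33 + 24
  33 = 1 · 24 + 9
  24 = 2 · 9 + 6
  9 = 1 · 6 + 3
  6 = 2 · 3 + 0
gcd(387, 354) = 3.
Track Bezout coefficients alongside the remainders: start with r₀ = 387 = a·1 + b·0 (s = 1, t = 0) and r₁ = 354 = a·0 + b·1 (s = 0, t = 1); each new remainder r_{k+1} = r_{k-1} − q_k·r_k inherits s_{k+1} = s_{k-1} − q_k·s_k, t_{k+1} = t_{k-1} − q_k·t_k, so r_k = a·s_k + b·t_k at every step:
  q = 1: r = 33, s = 1 − 1·0 = 1, t = 0 − 1·1 = -1  (check: 387·1 + 354·(-1) = 33)
  q = 10: r = 24, s = 0 − 10·1 = -10, t = 1 − 10·(-1) = 11  (check: 387·(-10) + 354·11 = 24)
  q = 1: r = 9, s = 1 − 1·(-10) = 11, t = -1 − 1·11 = -12  (check: 387·11 + 354·(-12) = 9)
  q = 2: r = 6, s = -10 − 2·11 = -32, t = 11 − 2·(-12) = 35  (check: 387·(-32) + 354·35 = 6)
  q = 1: r = 3, s = 11 − 1·(-32) = 43, t = -12 − 1·35 = -47  (check: 387·43 + 354·(-47) = 3)
The row with r = 3 (the gcd) gives the Bezout coefficients s = 43, t = -47.
Result: 387 · (43) + 354 · (-47) = 3.

gcd(387, 354) = 3; s = 43, t = -47 (check: 387·43 + 354·(-47) = 3).
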